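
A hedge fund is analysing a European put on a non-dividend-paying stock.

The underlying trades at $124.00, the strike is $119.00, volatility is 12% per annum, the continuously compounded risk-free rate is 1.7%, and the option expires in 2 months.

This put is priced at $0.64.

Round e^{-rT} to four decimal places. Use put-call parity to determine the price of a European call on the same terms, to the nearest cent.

exp(−rT) = exp(−0.017·0.1667) = 0.9972
Put-call parity: C − P = S − K·e^(−rT) = 124 − 119·0.9972 = 124 − 118.6668 = 5.3332
C = P + (C − P) = 0.64 + (5.3332) = 5.9732

$5.97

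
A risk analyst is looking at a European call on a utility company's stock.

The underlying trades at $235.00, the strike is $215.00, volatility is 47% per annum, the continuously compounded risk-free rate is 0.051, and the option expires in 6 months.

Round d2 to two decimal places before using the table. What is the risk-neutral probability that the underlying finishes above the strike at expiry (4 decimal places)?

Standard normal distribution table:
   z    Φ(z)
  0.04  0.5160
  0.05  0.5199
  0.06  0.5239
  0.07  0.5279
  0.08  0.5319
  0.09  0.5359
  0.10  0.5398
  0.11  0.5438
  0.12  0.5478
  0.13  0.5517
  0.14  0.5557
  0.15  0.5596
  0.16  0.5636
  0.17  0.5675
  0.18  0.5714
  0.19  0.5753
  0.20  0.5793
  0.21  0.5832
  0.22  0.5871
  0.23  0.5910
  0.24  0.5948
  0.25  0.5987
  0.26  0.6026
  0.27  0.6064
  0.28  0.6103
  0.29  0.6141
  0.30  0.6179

0.5714

σ√T = 0.47 × 0.7071 = 0.3323
d₁ = [ln(235/215) + (0.051 + ½·0.47²)·0.5] / (σ√T) = (0.0889 + 0.0807) / 0.3323 = 0.5105 which rounds to 0.51
d₂ = 0.5105 − 0.3323 = 0.1782 which rounds to 0.18
Risk-neutral Pr[S_T > K] = N(d₂) = N(0.18) = 0.5714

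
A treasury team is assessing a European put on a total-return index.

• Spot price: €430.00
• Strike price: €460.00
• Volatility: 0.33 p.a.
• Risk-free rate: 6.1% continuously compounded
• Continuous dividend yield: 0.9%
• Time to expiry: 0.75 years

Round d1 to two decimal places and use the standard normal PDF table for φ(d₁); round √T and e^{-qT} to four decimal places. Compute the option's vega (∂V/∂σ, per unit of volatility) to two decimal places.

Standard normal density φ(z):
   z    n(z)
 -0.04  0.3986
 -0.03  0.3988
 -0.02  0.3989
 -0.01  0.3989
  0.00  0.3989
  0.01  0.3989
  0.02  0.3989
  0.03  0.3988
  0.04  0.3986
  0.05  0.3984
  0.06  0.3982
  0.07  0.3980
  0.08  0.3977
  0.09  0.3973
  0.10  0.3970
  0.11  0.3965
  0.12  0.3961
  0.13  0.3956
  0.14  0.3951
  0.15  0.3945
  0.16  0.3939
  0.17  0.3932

σ√T = 0.33·√0.75 = 0.2858
d₁ = [ln(430/460) + (0.061 − 0.009 + 0.33²/2)·0.75] / 0.2858 = [-0.0674 + 0.0798] / 0.2858 = 0.0434 ≈ 0.04
√T = √0.75 = 0.8660
φ(d₁) = φ(0.04) = 0.3986
exp(−qT) = exp(−0.009·0.75) = 0.9933
vega = S·exp(−qT)·φ(d₁)·√T = 430·0.9933·0.3986·0.8660 = 147.4362

147.44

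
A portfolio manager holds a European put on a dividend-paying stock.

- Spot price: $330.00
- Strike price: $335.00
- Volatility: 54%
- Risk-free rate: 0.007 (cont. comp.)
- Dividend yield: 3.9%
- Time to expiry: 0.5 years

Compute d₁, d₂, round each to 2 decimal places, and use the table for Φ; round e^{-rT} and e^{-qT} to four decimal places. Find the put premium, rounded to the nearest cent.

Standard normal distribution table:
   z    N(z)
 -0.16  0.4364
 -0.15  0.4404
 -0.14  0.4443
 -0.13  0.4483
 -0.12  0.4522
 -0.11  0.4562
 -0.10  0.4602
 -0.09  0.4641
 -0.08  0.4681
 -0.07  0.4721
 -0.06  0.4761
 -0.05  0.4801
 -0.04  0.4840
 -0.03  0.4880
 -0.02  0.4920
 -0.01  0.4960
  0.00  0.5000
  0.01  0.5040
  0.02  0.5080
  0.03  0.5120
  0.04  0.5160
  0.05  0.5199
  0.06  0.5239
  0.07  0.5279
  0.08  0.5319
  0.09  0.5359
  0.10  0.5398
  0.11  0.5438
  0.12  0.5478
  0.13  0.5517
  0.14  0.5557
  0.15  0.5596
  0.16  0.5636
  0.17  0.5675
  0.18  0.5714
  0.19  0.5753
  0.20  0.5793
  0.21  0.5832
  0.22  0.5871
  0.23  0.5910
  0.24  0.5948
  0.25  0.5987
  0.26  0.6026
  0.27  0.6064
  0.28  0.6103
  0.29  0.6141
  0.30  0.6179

$54.79

σ√T = 0.54 × 0.7071 = 0.3818
d₁ = [ln(330/335) + (0.007 − 0.039 + ½·0.54²)·0.5] / (σ√T) = (-0.0150 + 0.0569) / 0.3818 = 0.1096 ≈ 0.11
d₂ = 0.1096 − 0.3818 = -0.2722 ≈ -0.27
exp(−qT) = exp(−0.039·0.5) = 0.9807;  exp(−rT) = exp(−0.007·0.5) = 0.9965
N(−d₂) = N(0.27) = 0.6064;  N(−d₁) = N(-0.11) = 0.4562
P = 335·0.9965·0.6064 − 330·0.9807·0.4562 = 202.4330 − 147.6405 = 54.7925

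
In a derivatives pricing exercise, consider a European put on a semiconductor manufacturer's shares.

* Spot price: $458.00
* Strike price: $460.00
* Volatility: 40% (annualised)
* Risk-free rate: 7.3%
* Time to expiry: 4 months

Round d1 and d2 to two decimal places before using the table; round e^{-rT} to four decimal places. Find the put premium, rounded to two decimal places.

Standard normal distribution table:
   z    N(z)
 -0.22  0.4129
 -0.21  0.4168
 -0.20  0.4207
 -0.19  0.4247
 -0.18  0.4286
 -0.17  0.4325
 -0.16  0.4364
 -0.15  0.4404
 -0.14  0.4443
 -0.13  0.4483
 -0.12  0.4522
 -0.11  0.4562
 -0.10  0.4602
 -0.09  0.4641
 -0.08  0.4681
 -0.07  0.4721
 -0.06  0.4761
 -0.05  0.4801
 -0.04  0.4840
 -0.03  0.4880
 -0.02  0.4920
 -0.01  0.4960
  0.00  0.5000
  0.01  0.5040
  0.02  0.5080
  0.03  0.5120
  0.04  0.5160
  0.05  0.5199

σ√T = 0.4 × 0.5774 = 0.2309
d₁ = [ln(458/460) + (0.073 + ½·0.4²)·0.3333] / (σ√T) = (-0.0044 + 0.0510) / 0.2309 = 0.2020 → 0.20
d₂ = 0.2020 − 0.2309 = -0.0290 → -0.03
e^(−rT) = e^(−0.073·0.3333) = 0.9760
N(−d₂) = N(0.03) = 0.5120;  N(−d₁) = N(-0.20) = 0.4207
P = 460·0.9760·0.5120 − 458·0.4207 = 229.8675 − 192.6806 = 37.1869

$37.19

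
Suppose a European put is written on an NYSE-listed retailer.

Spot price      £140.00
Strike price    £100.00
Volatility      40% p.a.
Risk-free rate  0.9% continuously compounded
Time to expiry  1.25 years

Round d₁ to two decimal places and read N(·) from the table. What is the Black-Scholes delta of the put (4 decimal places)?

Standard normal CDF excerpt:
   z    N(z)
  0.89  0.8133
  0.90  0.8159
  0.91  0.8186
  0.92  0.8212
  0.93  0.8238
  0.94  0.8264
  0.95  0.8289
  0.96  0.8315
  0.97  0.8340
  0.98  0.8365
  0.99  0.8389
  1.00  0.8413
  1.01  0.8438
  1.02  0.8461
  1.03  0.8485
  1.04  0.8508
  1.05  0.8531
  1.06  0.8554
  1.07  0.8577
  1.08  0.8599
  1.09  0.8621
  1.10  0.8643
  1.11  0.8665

σ√T = 0.4·√1.25 = 0.4472
ln(S/K) + (r + σ²/2)T = ln(140/100) + (0.009 + 0.4²/2)·1.25 = 0.3365 + 0.1113 = 0.4477
d₁ = 0.4477 / 0.4472 = 1.0011 ≈ 1.00
N(d₁) = N(1.00) = 0.8413
Δ_put = N(d₁) − 1 = 0.8413 − 1 = -0.1587

-0.1587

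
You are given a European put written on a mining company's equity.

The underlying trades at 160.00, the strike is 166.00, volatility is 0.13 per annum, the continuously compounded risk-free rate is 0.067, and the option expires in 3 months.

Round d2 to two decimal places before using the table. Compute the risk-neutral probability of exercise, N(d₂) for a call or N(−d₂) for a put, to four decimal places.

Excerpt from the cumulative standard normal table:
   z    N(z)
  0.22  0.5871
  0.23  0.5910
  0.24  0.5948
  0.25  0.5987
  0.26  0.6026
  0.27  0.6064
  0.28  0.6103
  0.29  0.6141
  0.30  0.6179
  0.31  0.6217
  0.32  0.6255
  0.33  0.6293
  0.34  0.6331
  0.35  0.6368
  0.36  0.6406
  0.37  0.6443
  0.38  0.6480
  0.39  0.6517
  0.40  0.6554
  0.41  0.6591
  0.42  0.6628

σ√T = 0.13 × 0.5000 = 0.0650
ln(S/K) + (r + σ²/2)T = ln(160/166) + (0.067 + 0.13²/2)·0.25 = -0.0368 + 0.0189 = -0.0180
d₁ = -0.0180 / 0.0650 = -0.2762 ⇒ -0.28
d₂ = d₁ − σ√T = -0.2762 − 0.0650 = -0.3412 ⇒ -0.34
Risk-neutral Pr[S_T < K] = N(−d₂) = N(0.34) = 0.6331

0.6331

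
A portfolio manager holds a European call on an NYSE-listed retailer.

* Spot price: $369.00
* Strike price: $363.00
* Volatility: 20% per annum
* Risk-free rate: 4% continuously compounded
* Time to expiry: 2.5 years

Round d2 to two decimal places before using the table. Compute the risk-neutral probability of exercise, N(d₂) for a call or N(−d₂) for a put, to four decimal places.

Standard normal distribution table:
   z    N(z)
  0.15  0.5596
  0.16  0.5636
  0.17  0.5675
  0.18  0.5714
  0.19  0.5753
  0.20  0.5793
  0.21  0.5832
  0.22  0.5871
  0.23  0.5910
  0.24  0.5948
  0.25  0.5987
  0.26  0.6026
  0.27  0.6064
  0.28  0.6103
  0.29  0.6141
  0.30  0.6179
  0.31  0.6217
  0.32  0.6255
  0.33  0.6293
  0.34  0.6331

σ√T = 0.2·√2.5 = 0.3162
d₁ = [ln(369/363) + (0.04 + 0.2²/2)·2.5] / 0.3162 = [0.0164 + 0.1500] / 0.3162 = 0.5262 which rounds to 0.53
d₂ = d₁ − σ√T = 0.5262 − 0.3162 = 0.2100 which rounds to 0.21
Risk-neutral Pr[S_T > K] = N(d₂) = N(0.21) = 0.5832

0.5832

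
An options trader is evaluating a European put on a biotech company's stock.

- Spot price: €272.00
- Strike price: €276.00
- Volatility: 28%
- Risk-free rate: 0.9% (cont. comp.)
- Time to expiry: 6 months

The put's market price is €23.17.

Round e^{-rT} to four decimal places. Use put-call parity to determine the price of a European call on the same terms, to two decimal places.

€20.41

e^(−rT) = e^(−0.009·0.5) = 0.9955
Put-call parity: C − P = S − K·e^(−rT) = 272 − 276·0.9955 = 272 − 274.7580 = -2.7580
C = P + (C − P) = 23.17 + (-2.7580) = 20.4120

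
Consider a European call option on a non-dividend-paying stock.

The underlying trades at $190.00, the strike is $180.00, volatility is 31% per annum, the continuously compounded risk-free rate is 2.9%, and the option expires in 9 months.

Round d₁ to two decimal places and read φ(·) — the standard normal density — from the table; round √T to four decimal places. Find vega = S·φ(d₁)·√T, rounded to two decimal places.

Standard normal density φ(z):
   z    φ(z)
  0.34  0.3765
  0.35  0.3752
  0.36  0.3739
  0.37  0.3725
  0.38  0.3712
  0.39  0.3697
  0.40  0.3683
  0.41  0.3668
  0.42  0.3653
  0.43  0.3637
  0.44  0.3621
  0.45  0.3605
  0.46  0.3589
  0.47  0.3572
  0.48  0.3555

T = 0.75;  σ√T = 0.2685
d₁ = [ln(190/180) + (0.029 + ½·0.31²)·0.75] / (σ√T) = (0.0541 + 0.0578) / 0.2685 = 0.4166 → 0.42
√T = √0.75 = 0.8660
φ(d₁) = φ(0.42) = 0.3653
vega = S·φ(d₁)·√T = 190·0.3653·0.8660 = 60.1065
(The put has the same vega.)

60.11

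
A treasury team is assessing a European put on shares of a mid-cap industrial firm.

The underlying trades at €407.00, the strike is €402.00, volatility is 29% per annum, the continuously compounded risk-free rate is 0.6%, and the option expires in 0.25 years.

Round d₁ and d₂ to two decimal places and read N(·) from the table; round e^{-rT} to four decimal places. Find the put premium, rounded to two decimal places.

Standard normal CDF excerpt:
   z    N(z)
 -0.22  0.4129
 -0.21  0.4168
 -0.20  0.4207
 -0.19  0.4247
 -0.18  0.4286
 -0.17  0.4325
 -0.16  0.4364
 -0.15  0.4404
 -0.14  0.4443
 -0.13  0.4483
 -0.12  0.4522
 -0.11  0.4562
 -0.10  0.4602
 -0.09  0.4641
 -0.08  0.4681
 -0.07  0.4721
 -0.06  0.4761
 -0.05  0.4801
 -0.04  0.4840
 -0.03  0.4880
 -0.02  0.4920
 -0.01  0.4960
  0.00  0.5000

€21.46

σ√T = 0.29 × 0.5000 = 0.1450
ln(S/K) + (r + σ²/2)T = ln(407/402) + (0.006 + 0.29²/2)·0.25 = 0.0124 + 0.0120 = 0.0244
d₁ = 0.0244 / 0.1450 = 0.1681 ≈ 0.17
d₂ = d₁ − σ√T = 0.1681 − 0.1450 = 0.0231 ≈ 0.02
exp(−rT) = exp(−0.006·0.25) = 0.9985
N(−d₂) = N(-0.02) = 0.4920;  N(−d₁) = N(-0.17) = 0.4325
P = 402·0.9985·0.4920 − 407·0.4325 = 197.4873 − 176.0275 = 21.4598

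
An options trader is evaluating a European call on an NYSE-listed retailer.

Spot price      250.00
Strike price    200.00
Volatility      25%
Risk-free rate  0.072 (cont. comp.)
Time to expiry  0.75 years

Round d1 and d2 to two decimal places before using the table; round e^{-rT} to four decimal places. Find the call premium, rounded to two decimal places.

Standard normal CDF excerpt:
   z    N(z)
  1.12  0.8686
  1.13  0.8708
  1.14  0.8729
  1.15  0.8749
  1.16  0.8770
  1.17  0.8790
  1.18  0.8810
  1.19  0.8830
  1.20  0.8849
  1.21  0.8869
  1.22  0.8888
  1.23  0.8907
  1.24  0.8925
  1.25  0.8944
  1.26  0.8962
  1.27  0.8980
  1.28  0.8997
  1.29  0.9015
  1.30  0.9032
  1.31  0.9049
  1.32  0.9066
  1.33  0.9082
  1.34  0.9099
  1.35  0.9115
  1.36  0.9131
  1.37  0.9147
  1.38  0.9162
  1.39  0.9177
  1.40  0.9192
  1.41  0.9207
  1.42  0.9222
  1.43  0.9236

σ√T = 0.25·√0.75 = 0.2165
d₁ = [ln(250/200) + (0.072 + ½·0.25²)·0.75] / (σ√T) = (0.2231 + 0.0774) / 0.2165 = 1.3883 ⇒ 1.39
d₂ = 1.3883 − 0.2165 = 1.1718 ⇒ 1.17
exp(−rT) = exp(−0.072·0.75) = 0.9474
N(d₁) = N(1.39) = 0.9177;  N(d₂) = N(1.17) = 0.8790
C = 250·0.9177 − 200·0.9474·0.8790 = 229.4250 − 166.5529 = 62.8721

62.87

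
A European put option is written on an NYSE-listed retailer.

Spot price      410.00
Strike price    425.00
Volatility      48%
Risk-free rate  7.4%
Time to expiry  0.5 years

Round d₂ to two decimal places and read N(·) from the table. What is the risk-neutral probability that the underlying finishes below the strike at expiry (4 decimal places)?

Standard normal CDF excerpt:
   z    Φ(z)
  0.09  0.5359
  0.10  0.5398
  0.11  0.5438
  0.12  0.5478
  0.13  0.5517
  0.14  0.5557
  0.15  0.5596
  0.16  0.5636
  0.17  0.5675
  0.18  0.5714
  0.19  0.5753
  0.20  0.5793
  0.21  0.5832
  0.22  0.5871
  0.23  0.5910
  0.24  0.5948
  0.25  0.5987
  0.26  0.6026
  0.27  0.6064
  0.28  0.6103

0.5675

σ√T = 0.48·√0.5 = 0.3394
ln(S/K) + (r + σ²/2)T = ln(410/425) + (0.074 + 0.48²/2)·0.5 = -0.0359 + 0.0946 = 0.0587
d₁ = 0.0587 / 0.3394 = 0.1729 which rounds to 0.17
d₂ = d₁ − σ√T = 0.1729 − 0.3394 = -0.1666 which rounds to -0.17
Risk-neutral Pr[S_T < K] = N(−d₂) = N(0.17) = 0.5675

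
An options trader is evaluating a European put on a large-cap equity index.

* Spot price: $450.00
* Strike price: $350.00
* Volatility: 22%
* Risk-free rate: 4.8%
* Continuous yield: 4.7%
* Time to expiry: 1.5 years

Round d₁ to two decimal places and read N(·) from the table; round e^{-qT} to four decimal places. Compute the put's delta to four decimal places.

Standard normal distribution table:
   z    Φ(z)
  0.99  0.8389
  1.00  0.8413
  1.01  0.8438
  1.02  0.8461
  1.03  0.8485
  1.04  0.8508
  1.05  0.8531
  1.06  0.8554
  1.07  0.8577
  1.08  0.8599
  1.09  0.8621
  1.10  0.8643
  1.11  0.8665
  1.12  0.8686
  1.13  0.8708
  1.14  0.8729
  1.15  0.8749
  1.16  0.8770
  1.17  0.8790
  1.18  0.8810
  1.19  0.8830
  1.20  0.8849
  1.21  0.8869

-0.1326

σ√T = 0.22 × 1.2247 = 0.2694
d₁ = [ln(450/350) + (0.048 − 0.047 + ½·0.22²)·1.5] / (σ√T) = (0.2513 + 0.0378) / 0.2694 = 1.0730 ≈ 1.07
N(d₁) = N(1.07) = 0.8577
Δ_put = exp(−qT)·(N(d₁) − 1) = 0.9319·(0.8577 − 1) = -0.1326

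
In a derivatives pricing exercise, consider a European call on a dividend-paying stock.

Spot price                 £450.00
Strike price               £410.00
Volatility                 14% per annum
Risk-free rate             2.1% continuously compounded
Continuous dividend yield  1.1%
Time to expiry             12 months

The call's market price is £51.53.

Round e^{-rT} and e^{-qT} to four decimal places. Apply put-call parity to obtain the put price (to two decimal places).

e^(−qT) = e^(−0.011·1) = 0.9891;  e^(−rT) = e^(−0.021·1) = 0.9792
Put-call parity: C − P = S·e^(−qT) − K·e^(−rT) = 450·0.9891 − 410·0.9792 = 445.0950 − 401.4720 = 43.6230
P = C − (C − P) = 51.53 − (43.6230) = 7.9070

£7.91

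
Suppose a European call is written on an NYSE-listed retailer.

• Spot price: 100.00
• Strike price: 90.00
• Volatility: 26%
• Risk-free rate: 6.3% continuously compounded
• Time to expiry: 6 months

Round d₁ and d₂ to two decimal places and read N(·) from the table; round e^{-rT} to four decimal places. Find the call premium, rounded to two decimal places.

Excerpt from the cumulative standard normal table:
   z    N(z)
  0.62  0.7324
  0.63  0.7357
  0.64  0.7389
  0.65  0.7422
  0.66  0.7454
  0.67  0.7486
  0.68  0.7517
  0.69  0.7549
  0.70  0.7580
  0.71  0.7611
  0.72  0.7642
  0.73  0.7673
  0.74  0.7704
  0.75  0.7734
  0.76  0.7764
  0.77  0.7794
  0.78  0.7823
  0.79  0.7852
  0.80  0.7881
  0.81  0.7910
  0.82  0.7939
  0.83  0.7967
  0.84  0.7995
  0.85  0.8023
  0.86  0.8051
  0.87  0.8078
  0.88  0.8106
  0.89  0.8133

15.22

T = 0.5;  σ√T = 0.1838
d₁ = [ln(100/90) + (0.063 + 0.26²/2)·0.5] / 0.1838 = [0.1054 + 0.0484] / 0.1838 = 0.8363 which rounds to 0.84
d₂ = d₁ − σ√T = 0.8363 − 0.1838 = 0.6525 which rounds to 0.65
exp(−rT) = exp(−0.063·0.5) = 0.9690
N(d₁) = N(0.84) = 0.7995;  N(d₂) = N(0.65) = 0.7422
C = 100·0.7995 − 90·0.9690·0.7422 = 79.9500 − 64.7273 = 15.2227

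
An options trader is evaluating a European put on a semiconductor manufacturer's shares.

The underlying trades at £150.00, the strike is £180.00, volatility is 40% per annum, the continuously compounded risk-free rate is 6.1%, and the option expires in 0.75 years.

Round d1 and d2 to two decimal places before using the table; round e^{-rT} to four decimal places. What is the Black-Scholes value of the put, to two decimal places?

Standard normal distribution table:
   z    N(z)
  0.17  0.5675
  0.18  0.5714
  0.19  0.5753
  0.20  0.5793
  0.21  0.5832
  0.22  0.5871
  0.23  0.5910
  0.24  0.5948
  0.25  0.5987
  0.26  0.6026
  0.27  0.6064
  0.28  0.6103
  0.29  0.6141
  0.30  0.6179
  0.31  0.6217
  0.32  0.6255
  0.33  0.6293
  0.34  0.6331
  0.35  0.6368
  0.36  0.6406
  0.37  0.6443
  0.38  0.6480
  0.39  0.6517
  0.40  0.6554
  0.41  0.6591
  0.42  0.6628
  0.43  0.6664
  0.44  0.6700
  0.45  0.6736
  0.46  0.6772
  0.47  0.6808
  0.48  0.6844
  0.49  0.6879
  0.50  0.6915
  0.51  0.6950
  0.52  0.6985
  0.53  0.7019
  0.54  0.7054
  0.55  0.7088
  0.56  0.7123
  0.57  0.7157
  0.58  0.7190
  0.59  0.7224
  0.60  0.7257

σ√T = 0.4 × 0.8660 = 0.3464
d₁ = [ln(150/180) + (0.061 + 0.4²/2)·0.75] / 0.3464 = [-0.1823 + 0.1058] / 0.3464 = -0.2210 → -0.22
d₂ = d₁ − σ√T = -0.2210 − 0.3464 = -0.5675 → -0.57
exp(−rT) = exp(−0.061·0.75) = 0.9553
N(−d₂) = N(0.57) = 0.7157;  N(−d₁) = N(0.22) = 0.5871
P = 180·0.9553·0.7157 − 150·0.5871 = 123.0675 − 88.0650 = 35.0025

£35.00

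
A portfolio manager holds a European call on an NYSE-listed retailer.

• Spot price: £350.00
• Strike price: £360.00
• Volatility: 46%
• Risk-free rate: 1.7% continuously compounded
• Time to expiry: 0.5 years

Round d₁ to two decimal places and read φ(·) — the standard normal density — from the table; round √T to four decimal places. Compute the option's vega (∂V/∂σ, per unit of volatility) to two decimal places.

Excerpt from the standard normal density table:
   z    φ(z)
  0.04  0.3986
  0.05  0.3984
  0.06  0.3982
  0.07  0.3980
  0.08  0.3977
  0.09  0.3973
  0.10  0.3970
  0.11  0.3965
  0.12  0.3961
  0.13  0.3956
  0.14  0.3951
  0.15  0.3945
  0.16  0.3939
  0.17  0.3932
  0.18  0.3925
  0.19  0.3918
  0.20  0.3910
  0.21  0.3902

σ√T = 0.46·√0.5 = 0.3253
d₁ = [ln(350/360) + (0.017 + 0.46²/2)·0.5] / 0.3253 = [-0.0282 + 0.0614] / 0.3253 = 0.1022 → 0.10
√T = √0.5 = 0.7071
φ(d₁) = φ(0.10) = 0.3970
vega = S·φ(d₁)·√T = 350·0.3970·0.7071 = 98.2515

98.25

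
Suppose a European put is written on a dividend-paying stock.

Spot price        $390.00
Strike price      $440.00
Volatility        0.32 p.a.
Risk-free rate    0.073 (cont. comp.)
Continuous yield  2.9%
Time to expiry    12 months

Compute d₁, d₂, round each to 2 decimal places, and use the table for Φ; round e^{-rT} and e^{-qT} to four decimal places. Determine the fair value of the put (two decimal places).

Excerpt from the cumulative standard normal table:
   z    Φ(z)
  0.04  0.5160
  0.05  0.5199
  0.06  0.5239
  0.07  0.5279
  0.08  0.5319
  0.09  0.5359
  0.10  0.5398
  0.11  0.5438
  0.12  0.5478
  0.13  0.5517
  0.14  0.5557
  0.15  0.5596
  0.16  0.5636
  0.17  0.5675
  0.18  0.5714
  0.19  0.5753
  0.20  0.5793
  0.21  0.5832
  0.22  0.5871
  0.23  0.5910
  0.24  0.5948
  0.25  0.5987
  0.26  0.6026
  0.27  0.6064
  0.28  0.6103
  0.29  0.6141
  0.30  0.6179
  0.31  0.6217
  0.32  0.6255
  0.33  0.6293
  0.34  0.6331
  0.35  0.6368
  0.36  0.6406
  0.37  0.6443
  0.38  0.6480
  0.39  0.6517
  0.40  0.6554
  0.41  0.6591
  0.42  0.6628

$66.57

σ√T = 0.32 × 1.0000 = 0.3200
ln(S/K) + (r − q + σ²/2)T = ln(390/440) + (0.073 − 0.029 + 0.32²/2)·1 = -0.1206 + 0.0952 = -0.0254
d₁ = -0.0254 / 0.3200 = -0.0795 ≈ -0.08
d₂ = d₁ − σ√T = -0.0795 − 0.3200 = -0.3995 ≈ -0.40
e^(−qT) = e^(−0.029·1) = 0.9714;  e^(−rT) = e^(−0.073·1) = 0.9296
N(−d₂) = N(0.40) = 0.6554;  N(−d₁) = N(0.08) = 0.5319
P = 440·0.9296·0.6554 − 390·0.9714·0.5319 = 268.0743 − 201.5082 = 66.5661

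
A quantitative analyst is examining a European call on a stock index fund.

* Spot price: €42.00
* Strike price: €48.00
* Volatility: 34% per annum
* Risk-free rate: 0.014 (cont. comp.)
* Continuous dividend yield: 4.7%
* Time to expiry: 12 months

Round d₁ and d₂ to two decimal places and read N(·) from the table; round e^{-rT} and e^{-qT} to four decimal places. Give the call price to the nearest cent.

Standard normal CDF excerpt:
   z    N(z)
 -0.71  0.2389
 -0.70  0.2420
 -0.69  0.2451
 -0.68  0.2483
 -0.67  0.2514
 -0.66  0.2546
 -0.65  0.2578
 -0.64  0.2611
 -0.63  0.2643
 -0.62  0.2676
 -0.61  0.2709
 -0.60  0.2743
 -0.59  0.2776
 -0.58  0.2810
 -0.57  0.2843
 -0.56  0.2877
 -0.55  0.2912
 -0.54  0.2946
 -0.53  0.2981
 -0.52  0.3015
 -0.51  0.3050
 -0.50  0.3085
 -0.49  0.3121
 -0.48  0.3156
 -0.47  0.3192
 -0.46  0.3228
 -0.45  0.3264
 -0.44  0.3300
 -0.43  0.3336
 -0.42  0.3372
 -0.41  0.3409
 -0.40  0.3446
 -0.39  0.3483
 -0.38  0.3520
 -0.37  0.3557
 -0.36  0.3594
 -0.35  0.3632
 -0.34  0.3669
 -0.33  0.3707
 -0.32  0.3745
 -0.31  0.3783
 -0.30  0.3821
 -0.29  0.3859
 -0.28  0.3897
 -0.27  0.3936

T = 1;  σ√T = 0.3400
d₁ = [ln(42/48) + (0.014 − 0.047 + 0.34²/2)·1] / 0.3400 = [-0.1335 + 0.0248] / 0.3400 = -0.3198 ≈ -0.32
d₂ = d₁ − σ√T = -0.3198 − 0.3400 = -0.6598 ≈ -0.66
exp(−qT) = exp(−0.047·1) = 0.9541;  exp(−rT) = exp(−0.014·1) = 0.9861
N(d₁) = N(-0.32) = 0.3745;  N(d₂) = N(-0.66) = 0.2546
C = 42·0.9541·0.3745 − 48·0.9861·0.2546 = 15.0070 − 12.0509 = 2.9561

€2.96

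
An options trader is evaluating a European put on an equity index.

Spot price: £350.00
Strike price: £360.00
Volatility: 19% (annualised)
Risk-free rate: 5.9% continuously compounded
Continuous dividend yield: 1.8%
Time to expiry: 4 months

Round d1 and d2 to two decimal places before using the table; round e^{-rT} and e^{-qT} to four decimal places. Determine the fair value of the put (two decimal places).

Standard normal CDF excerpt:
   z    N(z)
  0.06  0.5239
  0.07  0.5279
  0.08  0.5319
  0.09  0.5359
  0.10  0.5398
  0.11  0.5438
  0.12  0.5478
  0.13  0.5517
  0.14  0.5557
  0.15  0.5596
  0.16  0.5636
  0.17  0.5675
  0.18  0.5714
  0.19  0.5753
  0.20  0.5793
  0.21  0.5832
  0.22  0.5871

£18.02

σ√T = 0.19 × 0.5774 = 0.1097
d₁ = [ln(350/360) + (0.059 − 0.018 + ½·0.19²)·0.3333] / (σ√T) = (-0.0282 + 0.0197) / 0.1097 = -0.0774 which rounds to -0.08
d₂ = -0.0774 − 0.1097 = -0.1871 which rounds to -0.19
exp(−qT) = exp(−0.018·0.3333) = 0.9940;  exp(−rT) = exp(−0.059·0.3333) = 0.9805
N(−d₂) = N(0.19) = 0.5753;  N(−d₁) = N(0.08) = 0.5319
P = 360·0.9805·0.5753 − 350·0.9940·0.5319 = 203.0694 − 185.0480 = 18.0214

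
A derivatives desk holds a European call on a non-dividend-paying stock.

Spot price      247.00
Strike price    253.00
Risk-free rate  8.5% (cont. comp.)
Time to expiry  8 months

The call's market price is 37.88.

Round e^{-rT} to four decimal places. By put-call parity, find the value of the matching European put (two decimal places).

exp(−rT) = exp(−0.085·0.6667) = 0.9449
Put-call parity: C − P = S − K·e^(−rT) = 247 − 253·0.9449 = 247 − 239.0597 = 7.9403
P = C − (C − P) = 37.88 − (7.9403) = 29.9397

29.94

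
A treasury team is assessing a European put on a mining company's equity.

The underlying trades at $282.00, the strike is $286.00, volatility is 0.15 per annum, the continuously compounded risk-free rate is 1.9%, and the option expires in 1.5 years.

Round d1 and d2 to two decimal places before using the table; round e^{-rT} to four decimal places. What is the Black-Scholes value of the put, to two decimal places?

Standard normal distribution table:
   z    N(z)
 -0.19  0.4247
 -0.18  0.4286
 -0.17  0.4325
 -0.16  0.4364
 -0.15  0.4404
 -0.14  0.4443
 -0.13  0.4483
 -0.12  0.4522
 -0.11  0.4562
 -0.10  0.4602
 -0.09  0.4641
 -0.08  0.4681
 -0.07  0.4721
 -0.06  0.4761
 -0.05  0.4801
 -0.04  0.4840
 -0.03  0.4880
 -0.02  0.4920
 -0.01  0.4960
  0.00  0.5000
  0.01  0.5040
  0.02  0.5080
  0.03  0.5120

$18.13

T = 1.5;  σ√T = 0.1837
d₁ = [ln(282/286) + (0.019 + 0.15²/2)·1.5] / 0.1837 = [-0.0141 + 0.0454] / 0.1837 = 0.1703 ⇒ 0.17
d₂ = d₁ − σ√T = 0.1703 − 0.1837 = -0.0134 ⇒ -0.01
exp(−rT) = exp(−0.019·1.5) = 0.9719
P = 286·0.9719·N(0.01) − 282·N(-0.17) = 286·0.9719·0.5040 − 282·0.4325 = 140.0936 − 121.9650 = 18.1286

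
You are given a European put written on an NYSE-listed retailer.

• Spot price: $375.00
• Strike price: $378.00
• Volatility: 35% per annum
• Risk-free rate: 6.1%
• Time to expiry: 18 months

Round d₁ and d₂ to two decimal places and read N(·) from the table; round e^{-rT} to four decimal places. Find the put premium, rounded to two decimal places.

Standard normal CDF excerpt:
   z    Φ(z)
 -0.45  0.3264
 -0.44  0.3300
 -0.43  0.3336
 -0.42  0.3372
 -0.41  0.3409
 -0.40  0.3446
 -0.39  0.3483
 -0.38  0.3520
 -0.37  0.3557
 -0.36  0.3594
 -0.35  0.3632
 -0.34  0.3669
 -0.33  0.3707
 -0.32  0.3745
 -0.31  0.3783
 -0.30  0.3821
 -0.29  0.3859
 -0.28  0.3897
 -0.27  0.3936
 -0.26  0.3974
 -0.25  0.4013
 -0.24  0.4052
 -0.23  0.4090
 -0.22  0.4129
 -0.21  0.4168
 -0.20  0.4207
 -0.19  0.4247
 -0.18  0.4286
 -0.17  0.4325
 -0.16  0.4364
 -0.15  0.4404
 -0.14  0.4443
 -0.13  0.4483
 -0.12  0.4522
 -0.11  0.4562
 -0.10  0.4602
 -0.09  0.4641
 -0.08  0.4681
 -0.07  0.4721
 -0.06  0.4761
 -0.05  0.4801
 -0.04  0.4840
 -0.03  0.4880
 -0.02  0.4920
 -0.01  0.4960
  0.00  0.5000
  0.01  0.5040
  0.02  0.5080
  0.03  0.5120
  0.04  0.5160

$47.40

T = 1.5;  σ√T = 0.4287
d₁ = [ln(375/378) + (0.061 + 0.35²/2)·1.5] / 0.4287 = [-0.0080 + 0.1834] / 0.4287 = 0.4092 ⇒ 0.41
d₂ = d₁ − σ√T = 0.4092 − 0.4287 = -0.0195 ⇒ -0.02
e^(−rT) = e^(−0.061·1.5) = 0.9126
P = 378·0.9126·N(0.02) − 375·N(-0.41) = 378·0.9126·0.5080 − 375·0.3409 = 175.2411 − 127.8375 = 47.4036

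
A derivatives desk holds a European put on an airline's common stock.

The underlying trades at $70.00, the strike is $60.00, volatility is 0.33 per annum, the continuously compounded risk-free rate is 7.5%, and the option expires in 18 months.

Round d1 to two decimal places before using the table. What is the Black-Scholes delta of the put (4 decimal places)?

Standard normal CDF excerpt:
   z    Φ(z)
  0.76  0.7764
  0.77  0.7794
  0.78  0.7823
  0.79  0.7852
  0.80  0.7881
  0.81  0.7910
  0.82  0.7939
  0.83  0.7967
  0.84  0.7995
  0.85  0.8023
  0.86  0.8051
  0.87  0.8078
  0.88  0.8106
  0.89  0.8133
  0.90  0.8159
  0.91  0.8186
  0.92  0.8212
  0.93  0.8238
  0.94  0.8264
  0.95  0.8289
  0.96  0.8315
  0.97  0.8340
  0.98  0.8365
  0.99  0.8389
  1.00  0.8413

-0.1949

T = 1.5;  σ√T = 0.4042
d₁ = [ln(70/60) + (0.075 + 0.33²/2)·1.5] / 0.4042 = [0.1542 + 0.1942] / 0.4042 = 0.8618 ≈ 0.86
N(d₁) = N(0.86) = 0.8051
Δ_put = N(d₁) − 1 = 0.8051 − 1 = -0.1949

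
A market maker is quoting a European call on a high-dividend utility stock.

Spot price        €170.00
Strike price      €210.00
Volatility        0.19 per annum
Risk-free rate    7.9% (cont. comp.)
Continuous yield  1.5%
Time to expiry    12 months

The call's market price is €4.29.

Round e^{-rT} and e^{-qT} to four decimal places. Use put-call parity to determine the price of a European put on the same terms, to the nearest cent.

e^(−qT) = e^(−0.015·1) = 0.9851;  e^(−rT) = e^(−0.079·1) = 0.9240
Put-call parity: C − P = S·e^(−qT) − K·e^(−rT) = 170·0.9851 − 210·0.9240 = 167.4670 − 194.0400 = -26.5730
P = C − (C − P) = 4.29 − (-26.5730) = 30.8630

€30.86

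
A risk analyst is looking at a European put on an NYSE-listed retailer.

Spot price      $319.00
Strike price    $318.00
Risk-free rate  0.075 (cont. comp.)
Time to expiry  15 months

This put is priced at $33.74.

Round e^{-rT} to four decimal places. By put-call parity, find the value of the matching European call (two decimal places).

e^(−rT) = e^(−0.075·1.25) = 0.9105
Put-call parity: C − P = S − K·e^(−rT) = 319 − 318·0.9105 = 319 − 289.5390 = 29.4610
C = P + (C − P) = 33.74 + (29.4610) = 63.2010

$63.20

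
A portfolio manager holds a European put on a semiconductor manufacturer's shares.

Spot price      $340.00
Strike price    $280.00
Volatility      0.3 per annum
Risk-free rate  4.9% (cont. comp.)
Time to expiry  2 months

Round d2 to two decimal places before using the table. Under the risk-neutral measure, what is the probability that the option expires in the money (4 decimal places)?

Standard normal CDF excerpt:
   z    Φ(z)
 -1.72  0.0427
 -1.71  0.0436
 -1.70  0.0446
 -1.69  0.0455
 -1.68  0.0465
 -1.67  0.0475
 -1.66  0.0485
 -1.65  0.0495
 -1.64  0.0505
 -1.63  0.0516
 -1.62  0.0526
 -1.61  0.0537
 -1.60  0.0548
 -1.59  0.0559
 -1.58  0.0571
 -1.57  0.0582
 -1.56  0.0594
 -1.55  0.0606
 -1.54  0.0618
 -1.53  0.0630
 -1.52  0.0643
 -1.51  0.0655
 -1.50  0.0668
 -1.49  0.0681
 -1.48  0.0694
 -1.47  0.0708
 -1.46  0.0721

0.0559

σ√T = 0.3·√0.1667 = 0.1225
d₁ = [ln(340/280) + (0.049 + 0.3²/2)·0.1667] / 0.1225 = [0.1942 + 0.0157] / 0.1225 = 1.7132 ≈ 1.71
d₂ = d₁ − σ√T = 1.7132 − 0.1225 = 1.5907 ≈ 1.59
Pr(exercise) under Q = N(−d₂) = N(-1.59) = 0.0559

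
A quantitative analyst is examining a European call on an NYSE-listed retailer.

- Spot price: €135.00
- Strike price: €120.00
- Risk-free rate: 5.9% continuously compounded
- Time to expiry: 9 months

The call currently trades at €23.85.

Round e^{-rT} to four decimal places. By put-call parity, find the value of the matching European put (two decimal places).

€3.65

exp(−rT) = exp(−0.059·0.75) = 0.9567
Put-call parity: C − P = S − K·e^(−rT) = 135 − 120·0.9567 = 135 − 114.8040 = 20.1960
P = C − (C − P) = 23.85 − (20.1960) = 3.6540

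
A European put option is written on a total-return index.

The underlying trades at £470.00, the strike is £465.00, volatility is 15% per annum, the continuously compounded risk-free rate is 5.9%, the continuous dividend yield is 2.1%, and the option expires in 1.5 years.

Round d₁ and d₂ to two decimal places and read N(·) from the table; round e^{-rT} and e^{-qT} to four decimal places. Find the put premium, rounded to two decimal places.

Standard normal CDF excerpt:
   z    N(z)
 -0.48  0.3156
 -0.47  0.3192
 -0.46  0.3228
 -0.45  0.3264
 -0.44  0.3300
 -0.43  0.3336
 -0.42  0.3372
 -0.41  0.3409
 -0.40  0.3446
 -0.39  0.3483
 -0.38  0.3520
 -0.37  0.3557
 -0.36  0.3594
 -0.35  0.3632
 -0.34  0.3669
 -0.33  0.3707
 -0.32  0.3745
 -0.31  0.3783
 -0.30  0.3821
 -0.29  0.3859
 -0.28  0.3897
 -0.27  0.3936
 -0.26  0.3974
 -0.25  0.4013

£18.85

σ√T = 0.15 × 1.2247 = 0.1837
d₁ = [ln(470/465) + (0.059 − 0.021 + 0.15²/2)·1.5] / 0.1837 = [0.0107 + 0.0739] / 0.1837 = 0.4603 → 0.46
d₂ = d₁ − σ√T = 0.4603 − 0.1837 = 0.2766 → 0.28
e^(−qT) = e^(−0.021·1.5) = 0.9690;  e^(−rT) = e^(−0.059·1.5) = 0.9153
N(−d₂) = N(-0.28) = 0.3897;  N(−d₁) = N(-0.46) = 0.3228
P = 465·0.9153·0.3897 − 470·0.9690·0.3228 = 165.8620 − 147.0128 = 18.8492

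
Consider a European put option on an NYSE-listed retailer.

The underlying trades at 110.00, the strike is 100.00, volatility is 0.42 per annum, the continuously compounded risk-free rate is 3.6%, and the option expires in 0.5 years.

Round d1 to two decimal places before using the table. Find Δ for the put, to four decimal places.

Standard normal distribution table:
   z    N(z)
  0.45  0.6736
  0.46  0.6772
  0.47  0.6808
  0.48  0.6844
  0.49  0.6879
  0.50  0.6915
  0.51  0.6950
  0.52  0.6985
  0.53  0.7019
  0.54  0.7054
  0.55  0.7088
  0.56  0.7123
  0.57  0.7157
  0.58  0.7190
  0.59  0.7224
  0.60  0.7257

T = 0.5;  σ√T = 0.2970
ln(S/K) + (r + σ²/2)T = ln(110/100) + (0.036 + 0.42²/2)·0.5 = 0.0953 + 0.0621 = 0.1574
d₁ = 0.1574 / 0.2970 = 0.5300 which rounds to 0.53
N(d₁) = N(0.53) = 0.7019
Δ_put = N(d₁) − 1 = 0.7019 − 1 = -0.2981

-0.2981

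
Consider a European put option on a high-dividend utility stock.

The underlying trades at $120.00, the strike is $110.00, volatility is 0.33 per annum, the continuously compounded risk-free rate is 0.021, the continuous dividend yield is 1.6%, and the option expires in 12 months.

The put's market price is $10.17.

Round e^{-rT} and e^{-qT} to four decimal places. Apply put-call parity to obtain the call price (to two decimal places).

$20.55

e^(−qT) = e^(−0.016·1) = 0.9841;  e^(−rT) = e^(−0.021·1) = 0.9792
Put-call parity: C − P = S·e^(−qT) − K·e^(−rT) = 120·0.9841 − 110·0.9792 = 118.0920 − 107.7120 = 10.3800
C = P + (C − P) = 10.17 + (10.3800) = 20.5500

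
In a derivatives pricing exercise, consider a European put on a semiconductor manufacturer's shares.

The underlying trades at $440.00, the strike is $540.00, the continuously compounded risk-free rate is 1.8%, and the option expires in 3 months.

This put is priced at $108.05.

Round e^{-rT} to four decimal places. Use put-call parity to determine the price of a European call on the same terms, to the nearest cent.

e^(−rT) = e^(−0.018·0.25) = 0.9955
Put-call parity: C − P = S − K·e^(−rT) = 440 − 540·0.9955 = 440 − 537.5700 = -97.5700
C = P + (C − P) = 108.05 + (-97.5700) = 10.4800

$10.48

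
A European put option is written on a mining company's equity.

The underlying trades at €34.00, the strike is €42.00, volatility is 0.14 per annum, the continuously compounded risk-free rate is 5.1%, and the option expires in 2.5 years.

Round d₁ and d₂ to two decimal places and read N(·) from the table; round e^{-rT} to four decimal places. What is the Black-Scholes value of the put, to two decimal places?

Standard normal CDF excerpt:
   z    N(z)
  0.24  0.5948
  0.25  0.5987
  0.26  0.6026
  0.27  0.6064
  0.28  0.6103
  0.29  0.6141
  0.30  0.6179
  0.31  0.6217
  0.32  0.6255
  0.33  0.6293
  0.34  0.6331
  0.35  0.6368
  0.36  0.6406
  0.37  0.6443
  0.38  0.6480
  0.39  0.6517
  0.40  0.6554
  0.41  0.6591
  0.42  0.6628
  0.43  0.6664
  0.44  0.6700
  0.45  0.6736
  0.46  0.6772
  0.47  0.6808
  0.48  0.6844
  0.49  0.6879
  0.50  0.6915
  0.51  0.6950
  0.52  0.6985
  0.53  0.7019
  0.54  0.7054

€4.82

σ√T = 0.14·√2.5 = 0.2214
d₁ = [ln(34/42) + (0.051 + 0.14²/2)·2.5] / 0.2214 = [-0.2113 + 0.1520] / 0.2214 = -0.2679 ⇒ -0.27
d₂ = d₁ − σ√T = -0.2679 − 0.2214 = -0.4893 ⇒ -0.49
exp(−rT) = exp(−0.051·2.5) = 0.8803
P = 42·0.8803·N(0.49) − 34·N(0.27) = 42·0.8803·0.6879 − 34·0.6064 = 25.4335 − 20.6176 = 4.8159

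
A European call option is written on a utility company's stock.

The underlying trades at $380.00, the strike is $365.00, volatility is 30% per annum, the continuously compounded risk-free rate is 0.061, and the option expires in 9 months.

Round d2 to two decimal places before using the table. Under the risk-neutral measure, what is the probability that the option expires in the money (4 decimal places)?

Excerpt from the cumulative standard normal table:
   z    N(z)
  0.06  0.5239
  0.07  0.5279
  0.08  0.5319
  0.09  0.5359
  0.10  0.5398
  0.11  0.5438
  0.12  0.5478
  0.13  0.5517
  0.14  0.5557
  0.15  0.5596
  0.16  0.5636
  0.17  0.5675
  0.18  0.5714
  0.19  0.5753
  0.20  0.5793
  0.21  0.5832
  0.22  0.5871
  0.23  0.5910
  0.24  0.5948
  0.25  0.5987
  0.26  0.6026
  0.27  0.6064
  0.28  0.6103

σ√T = 0.3 × 0.8660 = 0.2598
d₁ = [ln(380/365) + (0.061 + 0.3²/2)·0.75] / 0.2598 = [0.0403 + 0.0795] / 0.2598 = 0.4610 ⇒ 0.46
d₂ = d₁ − σ√T = 0.4610 − 0.2598 = 0.2012 ⇒ 0.20
Risk-neutral Pr[S_T > K] = N(d₂) = N(0.20) = 0.5793

0.5793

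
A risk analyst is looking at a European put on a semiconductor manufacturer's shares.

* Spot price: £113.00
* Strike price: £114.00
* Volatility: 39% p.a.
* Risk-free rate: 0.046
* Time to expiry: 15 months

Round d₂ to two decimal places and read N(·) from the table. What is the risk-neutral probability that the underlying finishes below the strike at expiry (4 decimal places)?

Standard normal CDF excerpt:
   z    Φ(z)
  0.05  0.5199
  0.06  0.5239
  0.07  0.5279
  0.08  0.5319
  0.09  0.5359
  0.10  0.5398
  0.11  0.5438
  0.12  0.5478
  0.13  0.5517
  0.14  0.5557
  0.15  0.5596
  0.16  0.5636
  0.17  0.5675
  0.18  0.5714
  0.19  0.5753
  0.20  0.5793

σ√T = 0.39·√1.25 = 0.4360
d₁ = [ln(113/114) + (0.046 + 0.39²/2)·1.25] / 0.4360 = [-0.0088 + 0.1526] / 0.4360 = 0.3297 which rounds to 0.33
d₂ = d₁ − σ√T = 0.3297 − 0.4360 = -0.1064 which rounds to -0.11
Pr(exercise) under Q = N(−d₂) = N(0.11) = 0.5438

0.5438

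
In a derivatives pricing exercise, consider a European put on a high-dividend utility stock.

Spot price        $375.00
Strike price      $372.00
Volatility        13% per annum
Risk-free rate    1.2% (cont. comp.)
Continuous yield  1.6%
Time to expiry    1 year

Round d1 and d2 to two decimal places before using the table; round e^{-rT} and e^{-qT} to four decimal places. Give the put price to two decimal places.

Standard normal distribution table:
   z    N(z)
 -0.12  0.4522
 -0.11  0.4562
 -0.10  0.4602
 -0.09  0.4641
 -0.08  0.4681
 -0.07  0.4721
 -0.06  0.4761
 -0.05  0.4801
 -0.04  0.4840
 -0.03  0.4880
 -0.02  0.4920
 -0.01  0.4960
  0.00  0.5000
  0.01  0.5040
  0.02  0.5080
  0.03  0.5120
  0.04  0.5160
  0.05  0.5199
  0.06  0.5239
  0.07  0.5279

σ√T = 0.13·√1 = 0.1300
d₁ = [ln(375/372) + (0.012 − 0.016 + ½·0.13²)·1] / (σ√T) = (0.0080 + 0.0045) / 0.1300 = 0.0960 ≈ 0.10
d₂ = 0.0960 − 0.1300 = -0.0340 ≈ -0.03
e^(−qT) = e^(−0.016·1) = 0.9841;  e^(−rT) = e^(−0.012·1) = 0.9881
N(−d₂) = N(0.03) = 0.5120;  N(−d₁) = N(-0.10) = 0.4602
P = 372·0.9881·0.5120 − 375·0.9841·0.4602 = 188.1975 − 169.8311 = 18.3664

$18.37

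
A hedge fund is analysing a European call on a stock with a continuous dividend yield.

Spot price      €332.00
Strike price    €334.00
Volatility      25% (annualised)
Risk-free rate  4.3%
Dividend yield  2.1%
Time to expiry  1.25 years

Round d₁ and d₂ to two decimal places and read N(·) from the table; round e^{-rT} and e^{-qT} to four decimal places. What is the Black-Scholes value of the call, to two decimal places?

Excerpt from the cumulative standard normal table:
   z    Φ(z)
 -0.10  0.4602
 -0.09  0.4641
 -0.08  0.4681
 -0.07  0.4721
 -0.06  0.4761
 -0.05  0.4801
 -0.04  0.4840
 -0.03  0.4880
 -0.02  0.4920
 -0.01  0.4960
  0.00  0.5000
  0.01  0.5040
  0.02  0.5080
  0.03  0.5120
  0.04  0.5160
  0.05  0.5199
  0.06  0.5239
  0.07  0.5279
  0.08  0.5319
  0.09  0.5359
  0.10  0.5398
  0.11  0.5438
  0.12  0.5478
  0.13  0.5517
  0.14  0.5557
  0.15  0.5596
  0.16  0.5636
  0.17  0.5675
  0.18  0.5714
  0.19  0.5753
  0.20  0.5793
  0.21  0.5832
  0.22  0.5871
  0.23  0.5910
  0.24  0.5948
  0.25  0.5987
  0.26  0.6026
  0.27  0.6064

σ√T = 0.25 × 1.1180 = 0.2795
d₁ = [ln(332/334) + (0.043 − 0.021 + 0.25²/2)·1.25] / 0.2795 = [-0.0060 + 0.0666] / 0.2795 = 0.2167 which rounds to 0.22
d₂ = d₁ − σ√T = 0.2167 − 0.2795 = -0.0629 which rounds to -0.06
e^(−qT) = e^(−0.021·1.25) = 0.9741;  e^(−rT) = e^(−0.043·1.25) = 0.9477
N(d₁) = N(0.22) = 0.5871;  N(d₂) = N(-0.06) = 0.4761
C = 332·0.9741·0.5871 − 334·0.9477·0.4761 = 189.8688 − 150.7008 = 39.1681

€39.17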